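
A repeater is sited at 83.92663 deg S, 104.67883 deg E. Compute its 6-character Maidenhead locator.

OA26ib

Shift to the Maidenhead origin (180°W, 90°S): lon 284.6788, lat 6.0734.
Field: 284.6788/20 → 14 → O, 6.0734/10 → 0 → A; chars OA.
Square: 4.6788/2 → 2, 6.0734/1 → 6; chars 26.
Subsquare: 0.6788/0.0833333 → 8 → i, 0.0734/0.0416667 → 1 → b; chars ib.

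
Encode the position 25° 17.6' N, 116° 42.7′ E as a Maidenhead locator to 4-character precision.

OL85

Shift to the Maidenhead origin (180°W, 90°S): lon 296.71, lat 115.29.
Field: lon ⌊296.71/20⌋ = 14 → O; lat ⌊115.29/10⌋ = 11 → L.
Square: lon ⌊16.71/2⌋ = 8; lat ⌊5.29/1⌋ = 5.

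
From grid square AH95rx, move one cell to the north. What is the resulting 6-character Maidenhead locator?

Latitude subsquare x = 23; +1 → 24, wraps to 0 = a, carry into square.
Latitude square 5; +1 → 6.
The longitude characters are unchanged.

AH96ra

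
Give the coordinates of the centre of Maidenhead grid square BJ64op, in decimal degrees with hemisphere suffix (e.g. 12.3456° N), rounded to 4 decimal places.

4.6458° N, 146.7917° W

Field B=1, J=9: +1·20° lon, +9·10° lat → SW at lon -160°, lat 0°.
Square 6, 4: +6·2° lon, +4·1° lat → SW at lon -148°, lat 4°.
Subsquare o=14, p=15: +14·0.0833333° lon, +15·0.0416667° lat → SW at lon -146.833°, lat 4.625°.
Cell spans 0.0833333° lon × 0.0416667° lat. Centre is SW corner plus half of each.
latitude 4.6458° N, longitude 146.7917° W.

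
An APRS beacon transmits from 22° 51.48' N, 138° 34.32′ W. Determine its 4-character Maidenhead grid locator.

Add 180° to longitude and 90° to latitude: 41.43, 112.86.
Field (20°×10°, letters A–R): lon ⌊41.43/20⌋ = 2 → C; lat ⌊112.86/10⌋ = 11 → L.
Square (2°×1°, digits 0–9): lon ⌊1.43/2⌋ = 0; lat ⌊2.86/1⌋ = 2.

CL02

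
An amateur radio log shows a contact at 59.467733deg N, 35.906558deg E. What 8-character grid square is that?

KO79wl82

Shift to the Maidenhead origin (180°W, 90°S): lon 215.90656, lat 149.46773.
Field: lon ⌊215.90656/20⌋ = 10 → K; lat ⌊149.46773/10⌋ = 14 → O.
Square: lon ⌊15.90656/2⌋ = 7; lat ⌊9.46773/1⌋ = 9.
Subsquare: lon ⌊1.90656/0.0833333⌋ = 22 → w; lat ⌊0.46773/0.0416667⌋ = 11 → l.
Extended square: lon ⌊0.07322/0.00833333⌋ = 8; lat ⌊0.00940/0.00416667⌋ = 2.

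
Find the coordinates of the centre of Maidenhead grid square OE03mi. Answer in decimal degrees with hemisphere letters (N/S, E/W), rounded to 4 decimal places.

46.6458° S, 101.0417° E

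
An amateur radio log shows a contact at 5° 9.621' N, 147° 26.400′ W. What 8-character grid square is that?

Offset from 180°W / 90°S: lon 32.56000°, lat 95.16035°.
Field: lon ⌊32.56000/20⌋ = 1 → B; lat ⌊95.16035/10⌋ = 9 → J.
Square: lon ⌊12.56000/2⌋ = 6; lat ⌊5.16035/1⌋ = 5.
Subsquare: lon ⌊0.56000/0.0833333⌋ = 6 → g; lat ⌊0.16035/0.0416667⌋ = 3 → d.
Extended square: lon ⌊0.06000/0.00833333⌋ = 7; lat ⌊0.03535/0.00416667⌋ = 8.

BJ65gd78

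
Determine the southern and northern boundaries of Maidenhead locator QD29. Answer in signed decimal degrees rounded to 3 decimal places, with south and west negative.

Field Q=16, D=3: +16·20° lon, +3·10° lat → SW at lon 140°, lat -60°.
Square 2, 9: +2·2° lon, +9·1° lat → SW at lon 144°, lat -51°.
Cell spans 2° lon × 1° lat.
south -51.000, north -50.000.

-51.000, -50.000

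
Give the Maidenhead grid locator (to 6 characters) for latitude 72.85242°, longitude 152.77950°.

QQ62ju

Shift to the Maidenhead origin (180°W, 90°S): lon 332.7795, lat 162.8524.
Field (20°×10°, letters A–R): 332.7795/20 → 16 → Q, 162.8524/10 → 16 → Q; chars QQ.
Square (2°×1°, digits 0–9): 12.7795/2 → 6, 2.8524/1 → 2; chars 62.
Subsquare (5′×2.5′, letters a–x): 0.7795/0.0833333 → 9 → j, 0.8524/0.0416667 → 20 → u; chars ju.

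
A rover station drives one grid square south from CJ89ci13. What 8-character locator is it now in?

CJ89ci12

Latitude extended square 3; −1 → 2.
The longitude characters are unchanged.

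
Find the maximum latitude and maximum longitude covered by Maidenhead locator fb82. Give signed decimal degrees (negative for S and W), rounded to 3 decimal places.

Field F=5, B=1: +5·20° lon, +1·10° lat → SW at lon -80°, lat -80°.
Square 8, 2: +8·2° lon, +2·1° lat → SW at lon -64°, lat -78°.
Cell spans 2° lon × 1° lat. NE corner is SW corner plus one full cell.
latitude -77.000, longitude -62.000.

-77.000, -62.000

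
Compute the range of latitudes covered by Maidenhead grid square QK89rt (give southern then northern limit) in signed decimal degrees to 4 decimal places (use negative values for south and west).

Field Q=16, K=10: +16·20° lon, +10·10° lat → SW at lon 140°, lat 10°.
Square 8, 9: +8·2° lon, +9·1° lat → SW at lon 156°, lat 19°.
Subsquare r=17, t=19: +17·0.0833333° lon, +19·0.0416667° lat → SW at lon 157.417°, lat 19.7917°.
Cell spans 0.0833333° lon × 0.0416667° lat.
south 19.7917, north 19.8333.

19.7917, 19.8333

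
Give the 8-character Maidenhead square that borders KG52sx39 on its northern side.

Latitude extended square 9; +1 → 10, wraps to 0, carry into subsquare.
Latitude subsquare x = 23; +1 → 24, wraps to 0 = a, carry into square.
Latitude square 2; +1 → 3.
The longitude characters are unchanged.

KG53sa30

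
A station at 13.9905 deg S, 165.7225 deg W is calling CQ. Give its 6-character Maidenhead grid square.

Add 180° to longitude and 90° to latitude: 14.2775, 76.0095.
Field: 14.2775/20 → 0 → A, 76.0095/10 → 7 → H; chars AH.
Square: 14.2775/2 → 7, 6.0095/1 → 6; chars 76.
Subsquare: 0.2775/0.0833333 → 3 → d, 0.0095/0.0416667 → 0 → a; chars da.

AH76da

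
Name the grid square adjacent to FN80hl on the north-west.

FN80gm

Longitude subsquare h = 7; −1 → 6 = g.
Latitude subsquare l = 11; +1 → 12 = m.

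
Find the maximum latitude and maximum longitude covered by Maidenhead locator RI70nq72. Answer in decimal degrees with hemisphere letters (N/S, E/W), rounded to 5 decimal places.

Field R=17, I=8: +17·20° lon, +8·10° lat → SW at lon 160°, lat -10°.
Square 7, 0: +7·2° lon, +0·1° lat → SW at lon 174°, lat -10°.
Subsquare n=13, q=16: +13·0.0833333° lon, +16·0.0416667° lat → SW at lon 175.083°, lat -9.33333°.
Extended square 7, 2: +7·0.00833333° lon, +2·0.00416667° lat → SW at lon 175.142°, lat -9.325°.
Cell spans 0.00833333° lon × 0.00416667° lat. NE corner is SW corner plus one full cell.
latitude 9.32083° S, longitude 175.15000° E.

9.32083° S, 175.15000° E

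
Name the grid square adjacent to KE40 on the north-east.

KE51

Longitude square 4; +1 → 5.
Latitude square 0; +1 → 1.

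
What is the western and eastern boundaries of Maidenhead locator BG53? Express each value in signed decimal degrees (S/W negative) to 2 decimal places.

-150.00, -148.00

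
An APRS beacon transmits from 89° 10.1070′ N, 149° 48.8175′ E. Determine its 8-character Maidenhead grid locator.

QR49ve70

Offset from 180°W / 90°S: lon 329.81363°, lat 179.16845°.
Field: lon ⌊329.81363/20⌋ = 16 → Q; lat ⌊179.16845/10⌋ = 17 → R.
Square: lon ⌊9.81363/2⌋ = 4; lat ⌊9.16845/1⌋ = 9.
Subsquare: lon ⌊1.81363/0.0833333⌋ = 21 → v; lat ⌊0.16845/0.0416667⌋ = 4 → e.
Extended square: lon ⌊0.06363/0.00833333⌋ = 7; lat ⌊0.00178/0.00416667⌋ = 0.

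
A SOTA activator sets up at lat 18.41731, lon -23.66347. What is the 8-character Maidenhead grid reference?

Offset from 180°W / 90°S: lon 156.33653°, lat 108.41731°.
Field: lon ⌊156.33653/20⌋ = 7 → H; lat ⌊108.41731/10⌋ = 10 → K.
Square: lon ⌊16.33653/2⌋ = 8; lat ⌊8.41731/1⌋ = 8.
Subsquare: lon ⌊0.33653/0.0833333⌋ = 4 → e; lat ⌊0.41731/0.0416667⌋ = 10 → k.
Extended square: lon ⌊0.00320/0.00833333⌋ = 0; lat ⌊0.00064/0.00416667⌋ = 0.

HK88ek00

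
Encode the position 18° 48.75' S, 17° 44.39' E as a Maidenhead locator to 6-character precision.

JH81ue

Add 180° to longitude and 90° to latitude: 197.7398, 71.1875.
Field (20°×10°, letters A–R): 197.7398/20 → 9 → J, 71.1875/10 → 7 → H; chars JH.
Square (2°×1°, digits 0–9): 17.7398/2 → 8, 1.1875/1 → 1; chars 81.
Subsquare (5′×2.5′, letters a–x): 1.7398/0.0833333 → 20 → u, 0.1875/0.0416667 → 4 → e; chars ue.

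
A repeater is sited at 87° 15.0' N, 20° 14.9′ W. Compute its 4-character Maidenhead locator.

HR97

Shift to the Maidenhead origin (180°W, 90°S): lon 159.75, lat 177.25.
Field: lon ⌊159.75/20⌋ = 7 → H; lat ⌊177.25/10⌋ = 17 → R.
Square: lon ⌊19.75/2⌋ = 9; lat ⌊7.25/1⌋ = 7.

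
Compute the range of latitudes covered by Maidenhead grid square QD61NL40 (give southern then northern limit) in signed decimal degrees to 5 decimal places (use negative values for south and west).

-58.54167, -58.53750

Field Q=16, D=3: +16·20° lon, +3·10° lat → SW at lon 140°, lat -60°.
Square 6, 1: +6·2° lon, +1·1° lat → SW at lon 152°, lat -59°.
Subsquare n=13, l=11: +13·0.0833333° lon, +11·0.0416667° lat → SW at lon 153.083°, lat -58.5417°.
Extended square 4, 0: +4·0.00833333° lon, +0·0.00416667° lat → SW at lon 153.117°, lat -58.5417°.
Cell spans 0.00833333° lon × 0.00416667° lat.
south -58.54167, north -58.53750.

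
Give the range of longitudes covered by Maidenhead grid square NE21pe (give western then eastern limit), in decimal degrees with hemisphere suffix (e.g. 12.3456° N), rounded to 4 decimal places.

85.2500° E, 85.3333° E

Field N=13, E=4: +13·20° lon, +4·10° lat → SW at lon 80°, lat -50°.
Square 2, 1: +2·2° lon, +1·1° lat → SW at lon 84°, lat -49°.
Subsquare p=15, e=4: +15·0.0833333° lon, +4·0.0416667° lat → SW at lon 85.25°, lat -48.8333°.
Cell spans 0.0833333° lon × 0.0416667° lat.
west 85.2500° E, east 85.3333° E.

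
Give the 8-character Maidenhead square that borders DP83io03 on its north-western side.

DP83ho94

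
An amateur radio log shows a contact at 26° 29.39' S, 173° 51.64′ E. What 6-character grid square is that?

Offset from 180°W / 90°S: lon 353.8607°, lat 63.5102°.
Field: lon ⌊353.8607/20⌋ = 17 → R; lat ⌊63.5102/10⌋ = 6 → G.
Square: lon ⌊13.8607/2⌋ = 6; lat ⌊3.5102/1⌋ = 3.
Subsquare: lon ⌊1.8607/0.0833333⌋ = 22 → w; lat ⌊0.5102/0.0416667⌋ = 12 → m.

RG63wm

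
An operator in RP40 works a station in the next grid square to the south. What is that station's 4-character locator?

RO49

Latitude square 0; −1 → -1, wraps to 9, carry into field.
Latitude field P = 15; −1 → 14 = O.
The longitude characters are unchanged.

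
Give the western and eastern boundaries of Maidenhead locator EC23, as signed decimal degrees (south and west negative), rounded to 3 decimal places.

-96.000, -94.000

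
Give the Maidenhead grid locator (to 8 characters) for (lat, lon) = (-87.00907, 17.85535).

Offset from 180°W / 90°S: lon 197.85535°, lat 2.99093°.
Field: lon ⌊197.85535/20⌋ = 9 → J; lat ⌊2.99093/10⌋ = 0 → A.
Square: lon ⌊17.85535/2⌋ = 8; lat ⌊2.99093/1⌋ = 2.
Subsquare: lon ⌊1.85535/0.0833333⌋ = 22 → w; lat ⌊0.99093/0.0416667⌋ = 23 → x.
Extended square: lon ⌊0.02202/0.00833333⌋ = 2; lat ⌊0.03260/0.00416667⌋ = 7.

JA82wx27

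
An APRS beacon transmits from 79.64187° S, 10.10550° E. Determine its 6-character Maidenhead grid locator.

JB50bi

Shift to the Maidenhead origin (180°W, 90°S): lon 190.1055, lat 10.3581.
Field (20°×10°, letters A–R): 190.1055/20 → 9 → J, 10.3581/10 → 1 → B; chars JB.
Square (2°×1°, digits 0–9): 10.1055/2 → 5, 0.3581/1 → 0; chars 50.
Subsquare (5′×2.5′, letters a–x): 0.1055/0.0833333 → 1 → b, 0.3581/0.0416667 → 8 → i; chars bi.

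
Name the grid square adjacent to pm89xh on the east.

PM99ah

Longitude subsquare x = 23; +1 → 24, wraps to 0 = a, carry into square.
Longitude square 8; +1 → 9.
The latitude characters are unchanged.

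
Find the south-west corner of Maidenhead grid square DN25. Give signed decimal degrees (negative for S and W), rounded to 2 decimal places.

Field D=3, N=13: +3·20° lon, +13·10° lat → SW at lon -120°, lat 40°.
Square 2, 5: +2·2° lon, +5·1° lat → SW at lon -116°, lat 45°.
latitude 45.00, longitude -116.00.

45.00, -116.00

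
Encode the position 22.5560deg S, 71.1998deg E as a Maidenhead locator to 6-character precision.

MG57ok

Add 180° to longitude and 90° to latitude: 251.1998, 67.4440.
Field: 251.1998/20 → 12 → M, 67.4440/10 → 6 → G; chars MG.
Square: 11.1998/2 → 5, 7.4440/1 → 7; chars 57.
Subsquare: 1.1998/0.0833333 → 14 → o, 0.4440/0.0416667 → 10 → k; chars ok.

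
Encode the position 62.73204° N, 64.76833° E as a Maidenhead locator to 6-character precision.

Add 180° to longitude and 90° to latitude: 244.7683, 152.7320.
Field: lon ⌊244.7683/20⌋ = 12 → M; lat ⌊152.7320/10⌋ = 15 → P.
Square: lon ⌊4.7683/2⌋ = 2; lat ⌊2.7320/1⌋ = 2.
Subsquare: lon ⌊0.7683/0.0833333⌋ = 9 → j; lat ⌊0.7320/0.0416667⌋ = 17 → r.

MP22jr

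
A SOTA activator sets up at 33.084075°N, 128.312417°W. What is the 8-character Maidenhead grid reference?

Offset from 180°W / 90°S: lon 51.68758°, lat 123.08407°.
Field: lon ⌊51.68758/20⌋ = 2 → C; lat ⌊123.08407/10⌋ = 12 → M.
Square: lon ⌊11.68758/2⌋ = 5; lat ⌊3.08407/1⌋ = 3.
Subsquare: lon ⌊1.68758/0.0833333⌋ = 20 → u; lat ⌊0.08407/0.0416667⌋ = 2 → c.
Extended square: lon ⌊0.02092/0.00833333⌋ = 2; lat ⌊0.00074/0.00416667⌋ = 0.

CM53uc20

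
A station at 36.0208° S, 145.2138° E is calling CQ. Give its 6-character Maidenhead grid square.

QF23ox

Offset from 180°W / 90°S: lon 325.2138°, lat 53.9792°.
Field: 325.2138/20 → 16 → Q, 53.9792/10 → 5 → F; chars QF.
Square: 5.2138/2 → 2, 3.9792/1 → 3; chars 23.
Subsquare: 1.2138/0.0833333 → 14 → o, 0.9792/0.0416667 → 23 → x; chars ox.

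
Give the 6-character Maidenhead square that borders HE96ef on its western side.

HE96df

Longitude subsquare e = 4; −1 → 3 = d.
The latitude characters are unchanged.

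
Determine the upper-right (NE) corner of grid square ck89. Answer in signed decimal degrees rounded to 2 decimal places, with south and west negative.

Field C=2, K=10: +2·20° lon, +10·10° lat → SW at lon -140°, lat 10°.
Square 8, 9: +8·2° lon, +9·1° lat → SW at lon -124°, lat 19°.
Cell spans 2° lon × 1° lat. NE corner is SW corner plus one full cell.
latitude 20.00, longitude -122.00.

20.00, -122.00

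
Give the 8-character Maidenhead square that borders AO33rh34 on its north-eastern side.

Longitude extended square 3; +1 → 4.
Latitude extended square 4; +1 → 5.

AO33rh45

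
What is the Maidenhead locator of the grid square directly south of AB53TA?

Latitude subsquare a = 0; −1 → -1, wraps to 23 = x, carry into square.
Latitude square 3; −1 → 2.
The longitude characters are unchanged.

AB52tx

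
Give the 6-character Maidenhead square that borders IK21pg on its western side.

IK21og

Longitude subsquare p = 15; −1 → 14 = o.
The latitude characters are unchanged.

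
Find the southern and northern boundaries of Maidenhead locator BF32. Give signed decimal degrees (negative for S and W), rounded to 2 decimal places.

-38.00, -37.00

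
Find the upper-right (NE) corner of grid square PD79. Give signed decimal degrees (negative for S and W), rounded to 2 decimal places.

Field P=15, D=3: +15·20° lon, +3·10° lat → SW at lon 120°, lat -60°.
Square 7, 9: +7·2° lon, +9·1° lat → SW at lon 134°, lat -51°.
Cell spans 2° lon × 1° lat. NE corner is SW corner plus one full cell.
latitude -50.00, longitude 136.00.

-50.00, 136.00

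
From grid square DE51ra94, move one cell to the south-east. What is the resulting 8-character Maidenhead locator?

DE51sa03

Longitude extended square 9; +1 → 10, wraps to 0, carry into subsquare.
Longitude subsquare r = 17; +1 → 18 = s.
Latitude extended square 4; −1 → 3.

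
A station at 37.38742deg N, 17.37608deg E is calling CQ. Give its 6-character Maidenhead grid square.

JM87qj

Offset from 180°W / 90°S: lon 197.3761°, lat 127.3874°.
Field: lon ⌊197.3761/20⌋ = 9 → J; lat ⌊127.3874/10⌋ = 12 → M.
Square: lon ⌊17.3761/2⌋ = 8; lat ⌊7.3874/1⌋ = 7.
Subsquare: lon ⌊1.3761/0.0833333⌋ = 16 → q; lat ⌊0.3874/0.0416667⌋ = 9 → j.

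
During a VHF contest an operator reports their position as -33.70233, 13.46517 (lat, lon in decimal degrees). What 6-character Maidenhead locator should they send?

JF66rh

Shift to the Maidenhead origin (180°W, 90°S): lon 193.4652, lat 56.2977.
Field: lon ⌊193.4652/20⌋ = 9 → J; lat ⌊56.2977/10⌋ = 5 → F.
Square: lon ⌊13.4652/2⌋ = 6; lat ⌊6.2977/1⌋ = 6.
Subsquare: lon ⌊1.4652/0.0833333⌋ = 17 → r; lat ⌊0.2977/0.0416667⌋ = 7 → h.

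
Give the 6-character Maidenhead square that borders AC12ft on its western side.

AC12et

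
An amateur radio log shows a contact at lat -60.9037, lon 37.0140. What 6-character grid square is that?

KC89mc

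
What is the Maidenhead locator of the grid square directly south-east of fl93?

GL02

Longitude square 9; +1 → 10, wraps to 0, carry into field.
Longitude field F = 5; +1 → 6 = G.
Latitude square 3; −1 → 2.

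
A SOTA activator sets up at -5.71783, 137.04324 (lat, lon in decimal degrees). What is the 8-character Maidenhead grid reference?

PI84mg57

Offset from 180°W / 90°S: lon 317.04324°, lat 84.28217°.
Field: lon ⌊317.04324/20⌋ = 15 → P; lat ⌊84.28217/10⌋ = 8 → I.
Square: lon ⌊17.04324/2⌋ = 8; lat ⌊4.28217/1⌋ = 4.
Subsquare: lon ⌊1.04324/0.0833333⌋ = 12 → m; lat ⌊0.28217/0.0416667⌋ = 6 → g.
Extended square: lon ⌊0.04324/0.00833333⌋ = 5; lat ⌊0.03217/0.00416667⌋ = 7.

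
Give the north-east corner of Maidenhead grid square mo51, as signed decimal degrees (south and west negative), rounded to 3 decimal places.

52.000, 72.000

Field M=12, O=14: +12·20° lon, +14·10° lat → SW at lon 60°, lat 50°.
Square 5, 1: +5·2° lon, +1·1° lat → SW at lon 70°, lat 51°.
Cell spans 2° lon × 1° lat. NE corner is SW corner plus one full cell.
latitude 52.000, longitude 72.000.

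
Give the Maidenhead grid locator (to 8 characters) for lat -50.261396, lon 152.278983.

QD69dr37

Shift to the Maidenhead origin (180°W, 90°S): lon 332.27898, lat 39.73860.
Field: lon ⌊332.27898/20⌋ = 16 → Q; lat ⌊39.73860/10⌋ = 3 → D.
Square: lon ⌊12.27898/2⌋ = 6; lat ⌊9.73860/1⌋ = 9.
Subsquare: lon ⌊0.27898/0.0833333⌋ = 3 → d; lat ⌊0.73860/0.0416667⌋ = 17 → r.
Extended square: lon ⌊0.02898/0.00833333⌋ = 3; lat ⌊0.03027/0.00416667⌋ = 7.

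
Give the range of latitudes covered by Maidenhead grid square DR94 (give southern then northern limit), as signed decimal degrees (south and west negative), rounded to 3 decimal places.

84.000, 85.000

Field D=3, R=17: +3·20° lon, +17·10° lat → SW at lon -120°, lat 80°.
Square 9, 4: +9·2° lon, +4·1° lat → SW at lon -102°, lat 84°.
Cell spans 2° lon × 1° lat.
south 84.000, north 85.000.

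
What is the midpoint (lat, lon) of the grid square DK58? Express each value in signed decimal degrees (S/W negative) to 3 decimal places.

18.500, -109.000

Field D=3, K=10: +3·20° lon, +10·10° lat → SW at lon -120°, lat 10°.
Square 5, 8: +5·2° lon, +8·1° lat → SW at lon -110°, lat 18°.
Cell spans 2° lon × 1° lat. Centre is SW corner plus half of each.
latitude 18.500, longitude -109.000.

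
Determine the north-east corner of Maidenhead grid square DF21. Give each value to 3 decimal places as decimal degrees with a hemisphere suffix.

38.000° S, 114.000° W

Field D=3, F=5: +3·20° lon, +5·10° lat → SW at lon -120°, lat -40°.
Square 2, 1: +2·2° lon, +1·1° lat → SW at lon -116°, lat -39°.
Cell spans 2° lon × 1° lat. NE corner is SW corner plus one full cell.
latitude 38.000° S, longitude 114.000° W.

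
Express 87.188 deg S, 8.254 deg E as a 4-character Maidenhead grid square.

JA42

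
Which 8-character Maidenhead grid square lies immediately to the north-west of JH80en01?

JH80dn92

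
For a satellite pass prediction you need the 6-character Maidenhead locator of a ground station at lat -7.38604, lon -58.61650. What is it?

Shift to the Maidenhead origin (180°W, 90°S): lon 121.3835, lat 82.6140.
Field: lon ⌊121.3835/20⌋ = 6 → G; lat ⌊82.6140/10⌋ = 8 → I.
Square: lon ⌊1.3835/2⌋ = 0; lat ⌊2.6140/1⌋ = 2.
Subsquare: lon ⌊1.3835/0.0833333⌋ = 16 → q; lat ⌊0.6140/0.0416667⌋ = 14 → o.

GI02qo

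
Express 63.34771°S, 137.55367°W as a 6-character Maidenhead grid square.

CC16fp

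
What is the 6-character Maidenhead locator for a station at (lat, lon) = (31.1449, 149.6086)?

Offset from 180°W / 90°S: lon 329.6086°, lat 121.1449°.
Field: 329.6086/20 → 16 → Q, 121.1449/10 → 12 → M; chars QM.
Square: 9.6086/2 → 4, 1.1449/1 → 1; chars 41.
Subsquare: 1.6086/0.0833333 → 19 → t, 0.1449/0.0416667 → 3 → d; chars td.

QM41td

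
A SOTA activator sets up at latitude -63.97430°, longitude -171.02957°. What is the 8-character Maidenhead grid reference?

AC46la66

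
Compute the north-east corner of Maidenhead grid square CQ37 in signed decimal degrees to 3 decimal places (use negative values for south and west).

78.000, -132.000

Field C=2, Q=16: +2·20° lon, +16·10° lat → SW at lon -140°, lat 70°.
Square 3, 7: +3·2° lon, +7·1° lat → SW at lon -134°, lat 77°.
Cell spans 2° lon × 1° lat. NE corner is SW corner plus one full cell.
latitude 78.000, longitude -132.000.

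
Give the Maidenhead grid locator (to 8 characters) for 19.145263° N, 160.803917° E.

RK09jd64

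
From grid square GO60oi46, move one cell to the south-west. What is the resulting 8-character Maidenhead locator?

Longitude extended square 4; −1 → 3.
Latitude extended square 6; −1 → 5.

GO60oi35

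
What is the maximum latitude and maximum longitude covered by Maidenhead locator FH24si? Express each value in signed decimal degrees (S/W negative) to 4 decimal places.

-15.6250, -74.4167

Field F=5, H=7: +5·20° lon, +7·10° lat → SW at lon -80°, lat -20°.
Square 2, 4: +2·2° lon, +4·1° lat → SW at lon -76°, lat -16°.
Subsquare s=18, i=8: +18·0.0833333° lon, +8·0.0416667° lat → SW at lon -74.5°, lat -15.6667°.
Cell spans 0.0833333° lon × 0.0416667° lat. NE corner is SW corner plus one full cell.
latitude -15.6250, longitude -74.4167.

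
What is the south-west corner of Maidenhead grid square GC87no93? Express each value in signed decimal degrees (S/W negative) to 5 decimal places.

-62.40417, -42.84167

Field G=6, C=2: +6·20° lon, +2·10° lat → SW at lon -60°, lat -70°.
Square 8, 7: +8·2° lon, +7·1° lat → SW at lon -44°, lat -63°.
Subsquare n=13, o=14: +13·0.0833333° lon, +14·0.0416667° lat → SW at lon -42.9167°, lat -62.4167°.
Extended square 9, 3: +9·0.00833333° lon, +3·0.00416667° lat → SW at lon -42.8417°, lat -62.4042°.
latitude -62.40417, longitude -42.84167.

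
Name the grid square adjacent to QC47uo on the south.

QC47un

Latitude subsquare o = 14; −1 → 13 = n.
The longitude characters are unchanged.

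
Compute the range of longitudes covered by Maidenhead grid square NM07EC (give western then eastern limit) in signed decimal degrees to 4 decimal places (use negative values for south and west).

Field N=13, M=12: +13·20° lon, +12·10° lat → SW at lon 80°, lat 30°.
Square 0, 7: +0·2° lon, +7·1° lat → SW at lon 80°, lat 37°.
Subsquare e=4, c=2: +4·0.0833333° lon, +2·0.0416667° lat → SW at lon 80.3333°, lat 37.0833°.
Cell spans 0.0833333° lon × 0.0416667° lat.
west 80.3333, east 80.4167.

80.3333, 80.4167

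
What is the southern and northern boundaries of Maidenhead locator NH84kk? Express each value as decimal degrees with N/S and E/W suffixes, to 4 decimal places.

15.5833° S, 15.5417° S

Field N=13, H=7: +13·20° lon, +7·10° lat → SW at lon 80°, lat -20°.
Square 8, 4: +8·2° lon, +4·1° lat → SW at lon 96°, lat -16°.
Subsquare k=10, k=10: +10·0.0833333° lon, +10·0.0416667° lat → SW at lon 96.8333°, lat -15.5833°.
Cell spans 0.0833333° lon × 0.0416667° lat.
south 15.5833° S, north 15.5417° S.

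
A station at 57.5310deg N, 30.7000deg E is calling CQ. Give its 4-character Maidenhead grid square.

Add 180° to longitude and 90° to latitude: 210.70, 147.53.
Field (20°×10°, letters A–R): 210.70/20 → 10 → K, 147.53/10 → 14 → O; chars KO.
Square (2°×1°, digits 0–9): 10.70/2 → 5, 7.53/1 → 7; chars 57.

KO57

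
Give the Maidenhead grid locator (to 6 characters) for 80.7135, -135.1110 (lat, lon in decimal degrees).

CR20kr

Shift to the Maidenhead origin (180°W, 90°S): lon 44.8890, lat 170.7135.
Field: 44.8890/20 → 2 → C, 170.7135/10 → 17 → R; chars CR.
Square: 4.8890/2 → 2, 0.7135/1 → 0; chars 20.
Subsquare: 0.8890/0.0833333 → 10 → k, 0.7135/0.0416667 → 17 → r; chars kr.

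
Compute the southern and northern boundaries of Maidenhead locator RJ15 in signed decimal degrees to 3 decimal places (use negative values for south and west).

5.000, 6.000

Field R=17, J=9: +17·20° lon, +9·10° lat → SW at lon 160°, lat 0°.
Square 1, 5: +1·2° lon, +5·1° lat → SW at lon 162°, lat 5°.
Cell spans 2° lon × 1° lat.
south 5.000, north 6.000.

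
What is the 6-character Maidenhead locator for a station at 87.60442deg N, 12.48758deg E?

Add 180° to longitude and 90° to latitude: 192.4876, 177.6044.
Field: 192.4876/20 → 9 → J, 177.6044/10 → 17 → R; chars JR.
Square: 12.4876/2 → 6, 7.6044/1 → 7; chars 67.
Subsquare: 0.4876/0.0833333 → 5 → f, 0.6044/0.0416667 → 14 → o; chars fo.

JR67fo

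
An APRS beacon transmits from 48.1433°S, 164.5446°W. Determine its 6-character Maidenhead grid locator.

AE71ru

Shift to the Maidenhead origin (180°W, 90°S): lon 15.4554, lat 41.8567.
Field: lon ⌊15.4554/20⌋ = 0 → A; lat ⌊41.8567/10⌋ = 4 → E.
Square: lon ⌊15.4554/2⌋ = 7; lat ⌊1.8567/1⌋ = 1.
Subsquare: lon ⌊1.4554/0.0833333⌋ = 17 → r; lat ⌊0.8567/0.0416667⌋ = 20 → u.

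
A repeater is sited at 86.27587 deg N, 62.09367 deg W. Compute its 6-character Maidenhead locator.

FR86wg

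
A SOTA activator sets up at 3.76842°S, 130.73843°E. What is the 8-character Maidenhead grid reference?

Shift to the Maidenhead origin (180°W, 90°S): lon 310.73843, lat 86.23158.
Field (20°×10°, letters A–R): 310.73843/20 → 15 → P, 86.23158/10 → 8 → I; chars PI.
Square (2°×1°, digits 0–9): 10.73843/2 → 5, 6.23158/1 → 6; chars 56.
Subsquare (5′×2.5′, letters a–x): 0.73843/0.0833333 → 8 → i, 0.23158/0.0416667 → 5 → f; chars if.
Extended square (30″×15″, digits 0–9): 0.07176/0.00833333 → 8, 0.02325/0.00416667 → 5; chars 85.

PI56if85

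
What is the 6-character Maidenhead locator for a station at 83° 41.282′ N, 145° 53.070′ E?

Offset from 180°W / 90°S: lon 325.8845°, lat 173.6880°.
Field (20°×10°, letters A–R): 325.8845/20 → 16 → Q, 173.6880/10 → 17 → R; chars QR.
Square (2°×1°, digits 0–9): 5.8845/2 → 2, 3.6880/1 → 3; chars 23.
Subsquare (5′×2.5′, letters a–x): 1.8845/0.0833333 → 22 → w, 0.6880/0.0416667 → 16 → q; chars wq.

QR23wq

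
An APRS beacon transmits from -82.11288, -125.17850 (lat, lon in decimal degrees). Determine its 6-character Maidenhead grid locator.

CA77jv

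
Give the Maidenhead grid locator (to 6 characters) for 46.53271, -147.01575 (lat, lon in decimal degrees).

Shift to the Maidenhead origin (180°W, 90°S): lon 32.9843, lat 136.5327.
Field (20°×10°, letters A–R): 32.9843/20 → 1 → B, 136.5327/10 → 13 → N; chars BN.
Square (2°×1°, digits 0–9): 12.9843/2 → 6, 6.5327/1 → 6; chars 66.
Subsquare (5′×2.5′, letters a–x): 0.9843/0.0833333 → 11 → l, 0.5327/0.0416667 → 12 → m; chars lm.

BN66lm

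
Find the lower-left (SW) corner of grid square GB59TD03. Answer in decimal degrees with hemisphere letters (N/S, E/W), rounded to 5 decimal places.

Field G=6, B=1: +6·20° lon, +1·10° lat → SW at lon -60°, lat -80°.
Square 5, 9: +5·2° lon, +9·1° lat → SW at lon -50°, lat -71°.
Subsquare t=19, d=3: +19·0.0833333° lon, +3·0.0416667° lat → SW at lon -48.4167°, lat -70.875°.
Extended square 0, 3: +0·0.00833333° lon, +3·0.00416667° lat → SW at lon -48.4167°, lat -70.8625°.
latitude 70.86250° S, longitude 48.41667° W.

70.86250° S, 48.41667° W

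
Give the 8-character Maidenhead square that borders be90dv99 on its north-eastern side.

BE90ew00

Longitude extended square 9; +1 → 10, wraps to 0, carry into subsquare.
Longitude subsquare d = 3; +1 → 4 = e.
Latitude extended square 9; +1 → 10, wraps to 0, carry into subsquare.
Latitude subsquare v = 21; +1 → 22 = w.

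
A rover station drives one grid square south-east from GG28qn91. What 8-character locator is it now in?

Longitude extended square 9; +1 → 10, wraps to 0, carry into subsquare.
Longitude subsquare q = 16; +1 → 17 = r.
Latitude extended square 1; −1 → 0.

GG28rn00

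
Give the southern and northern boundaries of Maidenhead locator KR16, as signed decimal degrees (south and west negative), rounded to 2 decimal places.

86.00, 87.00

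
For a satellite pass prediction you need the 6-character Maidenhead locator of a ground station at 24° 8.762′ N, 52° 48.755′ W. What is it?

Offset from 180°W / 90°S: lon 127.1874°, lat 114.1460°.
Field: 127.1874/20 → 6 → G, 114.1460/10 → 11 → L; chars GL.
Square: 7.1874/2 → 3, 4.1460/1 → 4; chars 34.
Subsquare: 1.1874/0.0833333 → 14 → o, 0.1460/0.0416667 → 3 → d; chars od.

GL34od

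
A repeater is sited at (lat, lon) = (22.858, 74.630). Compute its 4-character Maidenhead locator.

ML72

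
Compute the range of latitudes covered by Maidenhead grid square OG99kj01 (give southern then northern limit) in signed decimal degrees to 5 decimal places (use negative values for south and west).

Field O=14, G=6: +14·20° lon, +6·10° lat → SW at lon 100°, lat -30°.
Square 9, 9: +9·2° lon, +9·1° lat → SW at lon 118°, lat -21°.
Subsquare k=10, j=9: +10·0.0833333° lon, +9·0.0416667° lat → SW at lon 118.833°, lat -20.625°.
Extended square 0, 1: +0·0.00833333° lon, +1·0.00416667° lat → SW at lon 118.833°, lat -20.6208°.
Cell spans 0.00833333° lon × 0.00416667° lat.
south -20.62083, north -20.61667.

-20.62083, -20.61667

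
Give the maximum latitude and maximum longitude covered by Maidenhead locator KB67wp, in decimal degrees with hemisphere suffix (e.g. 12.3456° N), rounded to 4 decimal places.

72.3333° S, 33.9167° E

Field K=10, B=1: +10·20° lon, +1·10° lat → SW at lon 20°, lat -80°.
Square 6, 7: +6·2° lon, +7·1° lat → SW at lon 32°, lat -73°.
Subsquare w=22, p=15: +22·0.0833333° lon, +15·0.0416667° lat → SW at lon 33.8333°, lat -72.375°.
Cell spans 0.0833333° lon × 0.0416667° lat. NE corner is SW corner plus one full cell.
latitude 72.3333° S, longitude 33.9167° E.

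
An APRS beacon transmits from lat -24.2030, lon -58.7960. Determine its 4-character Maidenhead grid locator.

GG05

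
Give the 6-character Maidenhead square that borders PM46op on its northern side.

PM46oq

Latitude subsquare p = 15; +1 → 16 = q.
The longitude characters are unchanged.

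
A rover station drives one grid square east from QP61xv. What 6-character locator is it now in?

Longitude subsquare x = 23; +1 → 24, wraps to 0 = a, carry into square.
Longitude square 6; +1 → 7.
The latitude characters are unchanged.

QP71av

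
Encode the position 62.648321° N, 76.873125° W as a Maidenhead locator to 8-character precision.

FP12np55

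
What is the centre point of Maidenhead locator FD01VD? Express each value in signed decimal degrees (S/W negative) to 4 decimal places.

-58.8542, -78.2083

Field F=5, D=3: +5·20° lon, +3·10° lat → SW at lon -80°, lat -60°.
Square 0, 1: +0·2° lon, +1·1° lat → SW at lon -80°, lat -59°.
Subsquare v=21, d=3: +21·0.0833333° lon, +3·0.0416667° lat → SW at lon -78.25°, lat -58.875°.
Cell spans 0.0833333° lon × 0.0416667° lat. Centre is SW corner plus half of each.
latitude -58.8542, longitude -78.2083.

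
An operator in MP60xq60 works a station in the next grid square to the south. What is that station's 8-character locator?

MP60xp69

Latitude extended square 0; −1 → -1, wraps to 9, carry into subsquare.
Latitude subsquare q = 16; −1 → 15 = p.
The longitude characters are unchanged.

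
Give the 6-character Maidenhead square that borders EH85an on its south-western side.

EH75xm

Longitude subsquare a = 0; −1 → -1, wraps to 23 = x, carry into square.
Longitude square 8; −1 → 7.
Latitude subsquare n = 13; −1 → 12 = m.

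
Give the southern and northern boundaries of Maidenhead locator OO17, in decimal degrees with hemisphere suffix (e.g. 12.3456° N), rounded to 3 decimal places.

Field O=14, O=14: +14·20° lon, +14·10° lat → SW at lon 100°, lat 50°.
Square 1, 7: +1·2° lon, +7·1° lat → SW at lon 102°, lat 57°.
Cell spans 2° lon × 1° lat.
south 57.000° N, north 58.000° N.

57.000° N, 58.000° N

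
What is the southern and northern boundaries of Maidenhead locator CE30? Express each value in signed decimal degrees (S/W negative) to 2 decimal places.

-50.00, -49.00

Field C=2, E=4: +2·20° lon, +4·10° lat → SW at lon -140°, lat -50°.
Square 3, 0: +3·2° lon, +0·1° lat → SW at lon -134°, lat -50°.
Cell spans 2° lon × 1° lat.
south -50.00, north -49.00.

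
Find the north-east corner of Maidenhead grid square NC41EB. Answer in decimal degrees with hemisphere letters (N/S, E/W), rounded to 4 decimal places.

68.9167° S, 88.4167° E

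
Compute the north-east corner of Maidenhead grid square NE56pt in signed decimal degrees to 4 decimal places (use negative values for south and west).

-43.1667, 91.3333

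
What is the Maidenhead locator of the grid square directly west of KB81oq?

KB81nq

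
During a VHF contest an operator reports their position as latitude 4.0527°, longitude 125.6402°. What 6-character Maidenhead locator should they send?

PJ24tb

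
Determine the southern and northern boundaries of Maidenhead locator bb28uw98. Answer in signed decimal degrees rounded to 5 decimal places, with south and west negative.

-71.05000, -71.04583

Field B=1, B=1: +1·20° lon, +1·10° lat → SW at lon -160°, lat -80°.
Square 2, 8: +2·2° lon, +8·1° lat → SW at lon -156°, lat -72°.
Subsquare u=20, w=22: +20·0.0833333° lon, +22·0.0416667° lat → SW at lon -154.333°, lat -71.0833°.
Extended square 9, 8: +9·0.00833333° lon, +8·0.00416667° lat → SW at lon -154.258°, lat -71.05°.
Cell spans 0.00833333° lon × 0.00416667° lat.
south -71.05000, north -71.04583.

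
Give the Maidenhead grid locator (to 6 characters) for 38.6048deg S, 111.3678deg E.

Add 180° to longitude and 90° to latitude: 291.3678, 51.3952.
Field (20°×10°, letters A–R): 291.3678/20 → 14 → O, 51.3952/10 → 5 → F; chars OF.
Square (2°×1°, digits 0–9): 11.3678/2 → 5, 1.3952/1 → 1; chars 51.
Subsquare (5′×2.5′, letters a–x): 1.3678/0.0833333 → 16 → q, 0.3952/0.0416667 → 9 → j; chars qj.

OF51qj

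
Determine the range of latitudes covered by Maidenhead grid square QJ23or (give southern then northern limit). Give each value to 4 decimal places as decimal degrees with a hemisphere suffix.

3.7083° N, 3.7500° N

Field Q=16, J=9: +16·20° lon, +9·10° lat → SW at lon 140°, lat 0°.
Square 2, 3: +2·2° lon, +3·1° lat → SW at lon 144°, lat 3°.
Subsquare o=14, r=17: +14·0.0833333° lon, +17·0.0416667° lat → SW at lon 145.167°, lat 3.70833°.
Cell spans 0.0833333° lon × 0.0416667° lat.
south 3.7083° N, north 3.7500° N.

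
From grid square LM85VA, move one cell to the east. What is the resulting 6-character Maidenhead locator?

LM85wa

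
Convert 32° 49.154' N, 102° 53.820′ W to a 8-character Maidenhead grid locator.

DM82nt26

Offset from 180°W / 90°S: lon 77.10300°, lat 122.81923°.
Field (20°×10°, letters A–R): lon ⌊77.10300/20⌋ = 3 → D; lat ⌊122.81923/10⌋ = 12 → M.
Square (2°×1°, digits 0–9): lon ⌊17.10300/2⌋ = 8; lat ⌊2.81923/1⌋ = 2.
Subsquare (5′×2.5′, letters a–x): lon ⌊1.10300/0.0833333⌋ = 13 → n; lat ⌊0.81923/0.0416667⌋ = 19 → t.
Extended square (30″×15″, digits 0–9): lon ⌊0.01967/0.00833333⌋ = 2; lat ⌊0.02757/0.00416667⌋ = 6.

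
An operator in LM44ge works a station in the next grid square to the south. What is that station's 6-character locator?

Latitude subsquare e = 4; −1 → 3 = d.
The longitude characters are unchanged.

LM44gd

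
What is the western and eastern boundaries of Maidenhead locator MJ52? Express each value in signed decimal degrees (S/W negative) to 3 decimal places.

Field M=12, J=9: +12·20° lon, +9·10° lat → SW at lon 60°, lat 0°.
Square 5, 2: +5·2° lon, +2·1° lat → SW at lon 70°, lat 2°.
Cell spans 2° lon × 1° lat.
west 70.000, east 72.000.

70.000, 72.000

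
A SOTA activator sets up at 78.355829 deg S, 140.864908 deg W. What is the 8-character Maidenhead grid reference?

Shift to the Maidenhead origin (180°W, 90°S): lon 39.13509, lat 11.64417.
Field: lon ⌊39.13509/20⌋ = 1 → B; lat ⌊11.64417/10⌋ = 1 → B.
Square: lon ⌊19.13509/2⌋ = 9; lat ⌊1.64417/1⌋ = 1.
Subsquare: lon ⌊1.13509/0.0833333⌋ = 13 → n; lat ⌊0.64417/0.0416667⌋ = 15 → p.
Extended square: lon ⌊0.05176/0.00833333⌋ = 6; lat ⌊0.01917/0.00416667⌋ = 4.

BB91np64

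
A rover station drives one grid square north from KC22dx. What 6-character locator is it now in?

Latitude subsquare x = 23; +1 → 24, wraps to 0 = a, carry into square.
Latitude square 2; +1 → 3.
The longitude characters are unchanged.

KC23da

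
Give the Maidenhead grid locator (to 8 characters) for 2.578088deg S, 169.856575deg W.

Shift to the Maidenhead origin (180°W, 90°S): lon 10.14343, lat 87.42191.
Field: lon ⌊10.14343/20⌋ = 0 → A; lat ⌊87.42191/10⌋ = 8 → I.
Square: lon ⌊10.14343/2⌋ = 5; lat ⌊7.42191/1⌋ = 7.
Subsquare: lon ⌊0.14343/0.0833333⌋ = 1 → b; lat ⌊0.42191/0.0416667⌋ = 10 → k.
Extended square: lon ⌊0.06009/0.00833333⌋ = 7; lat ⌊0.00525/0.00416667⌋ = 1.

AI57bk71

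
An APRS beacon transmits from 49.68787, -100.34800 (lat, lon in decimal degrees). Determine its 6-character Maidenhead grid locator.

DN99tq

Add 180° to longitude and 90° to latitude: 79.6520, 139.6879.
Field (20°×10°, letters A–R): lon ⌊79.6520/20⌋ = 3 → D; lat ⌊139.6879/10⌋ = 13 → N.
Square (2°×1°, digits 0–9): lon ⌊19.6520/2⌋ = 9; lat ⌊9.6879/1⌋ = 9.
Subsquare (5′×2.5′, letters a–x): lon ⌊1.6520/0.0833333⌋ = 19 → t; lat ⌊0.6879/0.0416667⌋ = 16 → q.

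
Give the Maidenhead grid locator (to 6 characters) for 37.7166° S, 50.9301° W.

Shift to the Maidenhead origin (180°W, 90°S): lon 129.0699, lat 52.2834.
Field (20°×10°, letters A–R): 129.0699/20 → 6 → G, 52.2834/10 → 5 → F; chars GF.
Square (2°×1°, digits 0–9): 9.0699/2 → 4, 2.2834/1 → 2; chars 42.
Subsquare (5′×2.5′, letters a–x): 1.0699/0.0833333 → 12 → m, 0.2834/0.0416667 → 6 → g; chars mg.

GF42mg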